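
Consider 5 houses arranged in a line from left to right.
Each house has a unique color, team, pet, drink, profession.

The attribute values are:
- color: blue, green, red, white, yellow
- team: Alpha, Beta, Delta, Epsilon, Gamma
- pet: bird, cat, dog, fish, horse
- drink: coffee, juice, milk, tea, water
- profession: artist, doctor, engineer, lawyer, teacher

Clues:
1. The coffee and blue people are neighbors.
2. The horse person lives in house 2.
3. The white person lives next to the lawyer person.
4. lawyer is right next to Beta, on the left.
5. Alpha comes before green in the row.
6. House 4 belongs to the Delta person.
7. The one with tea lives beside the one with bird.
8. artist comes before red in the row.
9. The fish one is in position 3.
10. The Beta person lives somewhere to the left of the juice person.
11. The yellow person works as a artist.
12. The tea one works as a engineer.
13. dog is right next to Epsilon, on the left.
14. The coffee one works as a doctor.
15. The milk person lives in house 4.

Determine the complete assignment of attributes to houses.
Solution:

House | Color | Team | Pet | Drink | Profession
-----------------------------------------------
  1   | white | Alpha | dog | coffee | doctor
  2   | blue | Epsilon | horse | water | lawyer
  3   | green | Beta | fish | tea | engineer
  4   | yellow | Delta | bird | milk | artist
  5   | red | Gamma | cat | juice | teacher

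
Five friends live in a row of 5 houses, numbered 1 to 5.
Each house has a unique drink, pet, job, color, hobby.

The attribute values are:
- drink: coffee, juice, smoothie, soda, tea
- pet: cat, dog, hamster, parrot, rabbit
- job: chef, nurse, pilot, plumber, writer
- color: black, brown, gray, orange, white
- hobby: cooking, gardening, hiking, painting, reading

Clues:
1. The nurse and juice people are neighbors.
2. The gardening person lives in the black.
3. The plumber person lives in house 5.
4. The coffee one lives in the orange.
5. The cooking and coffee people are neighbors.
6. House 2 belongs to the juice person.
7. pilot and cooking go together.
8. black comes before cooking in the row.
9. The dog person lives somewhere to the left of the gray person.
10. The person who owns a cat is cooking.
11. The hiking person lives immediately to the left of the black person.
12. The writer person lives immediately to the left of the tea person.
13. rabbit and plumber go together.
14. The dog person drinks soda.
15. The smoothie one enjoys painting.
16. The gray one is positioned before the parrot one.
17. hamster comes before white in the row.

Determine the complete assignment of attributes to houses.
Solution:

House | Drink | Pet | Job | Color | Hobby
-----------------------------------------
  1   | soda | dog | nurse | brown | hiking
  2   | juice | hamster | writer | black | gardening
  3   | tea | cat | pilot | gray | cooking
  4   | coffee | parrot | chef | orange | reading
  5   | smoothie | rabbit | plumber | white | painting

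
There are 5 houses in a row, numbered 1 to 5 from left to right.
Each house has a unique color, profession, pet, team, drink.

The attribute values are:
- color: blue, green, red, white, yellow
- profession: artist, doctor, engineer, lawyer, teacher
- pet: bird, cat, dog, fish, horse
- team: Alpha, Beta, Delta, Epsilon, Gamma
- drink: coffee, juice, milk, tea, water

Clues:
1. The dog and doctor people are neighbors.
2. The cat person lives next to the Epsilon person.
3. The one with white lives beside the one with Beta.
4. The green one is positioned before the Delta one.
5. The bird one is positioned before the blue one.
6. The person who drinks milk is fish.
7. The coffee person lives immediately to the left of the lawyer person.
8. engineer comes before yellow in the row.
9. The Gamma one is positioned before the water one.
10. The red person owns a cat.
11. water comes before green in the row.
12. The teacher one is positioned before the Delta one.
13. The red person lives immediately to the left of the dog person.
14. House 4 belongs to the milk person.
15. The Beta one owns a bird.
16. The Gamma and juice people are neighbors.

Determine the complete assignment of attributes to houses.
Solution:

House | Color | Profession | Pet | Team | Drink
-----------------------------------------------
  1   | red | engineer | cat | Gamma | coffee
  2   | white | lawyer | dog | Epsilon | juice
  3   | yellow | doctor | bird | Beta | water
  4   | green | teacher | fish | Alpha | milk
  5   | blue | artist | horse | Delta | tea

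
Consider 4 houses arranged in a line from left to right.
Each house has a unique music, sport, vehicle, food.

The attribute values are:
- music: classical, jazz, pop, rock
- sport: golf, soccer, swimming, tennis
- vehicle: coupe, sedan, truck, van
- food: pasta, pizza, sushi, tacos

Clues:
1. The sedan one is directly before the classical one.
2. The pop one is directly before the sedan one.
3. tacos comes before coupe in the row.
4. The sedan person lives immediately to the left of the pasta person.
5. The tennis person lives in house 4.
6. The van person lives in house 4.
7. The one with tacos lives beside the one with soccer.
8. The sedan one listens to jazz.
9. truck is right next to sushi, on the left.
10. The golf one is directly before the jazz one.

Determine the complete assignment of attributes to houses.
Solution:

House | Music | Sport | Vehicle | Food
--------------------------------------
  1   | pop | golf | truck | tacos
  2   | jazz | soccer | sedan | sushi
  3   | classical | swimming | coupe | pasta
  4   | rock | tennis | van | pizza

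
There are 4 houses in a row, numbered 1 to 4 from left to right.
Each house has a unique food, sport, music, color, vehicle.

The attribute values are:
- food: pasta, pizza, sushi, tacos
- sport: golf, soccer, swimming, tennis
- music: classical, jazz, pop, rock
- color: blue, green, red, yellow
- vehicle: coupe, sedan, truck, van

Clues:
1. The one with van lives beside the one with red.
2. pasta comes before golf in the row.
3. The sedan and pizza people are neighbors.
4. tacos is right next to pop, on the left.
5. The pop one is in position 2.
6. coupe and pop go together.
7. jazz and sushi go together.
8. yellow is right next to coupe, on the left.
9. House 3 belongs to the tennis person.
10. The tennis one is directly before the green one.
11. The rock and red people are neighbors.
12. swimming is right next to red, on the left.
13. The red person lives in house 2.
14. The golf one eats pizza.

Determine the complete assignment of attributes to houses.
Solution:

House | Food | Sport | Music | Color | Vehicle
----------------------------------------------
  1   | tacos | swimming | rock | yellow | van
  2   | pasta | soccer | pop | red | coupe
  3   | sushi | tennis | jazz | blue | sedan
  4   | pizza | golf | classical | green | truck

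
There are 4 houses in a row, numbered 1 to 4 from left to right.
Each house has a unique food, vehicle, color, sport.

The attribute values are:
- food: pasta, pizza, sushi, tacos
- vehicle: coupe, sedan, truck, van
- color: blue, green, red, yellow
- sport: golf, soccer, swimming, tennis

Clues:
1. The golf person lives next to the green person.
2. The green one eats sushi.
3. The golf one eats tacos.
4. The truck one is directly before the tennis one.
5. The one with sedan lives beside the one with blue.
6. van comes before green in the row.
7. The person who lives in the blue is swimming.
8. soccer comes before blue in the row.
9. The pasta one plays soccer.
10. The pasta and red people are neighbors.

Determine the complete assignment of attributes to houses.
Solution:

House | Food | Vehicle | Color | Sport
--------------------------------------
  1   | pasta | van | yellow | soccer
  2   | tacos | truck | red | golf
  3   | sushi | sedan | green | tennis
  4   | pizza | coupe | blue | swimming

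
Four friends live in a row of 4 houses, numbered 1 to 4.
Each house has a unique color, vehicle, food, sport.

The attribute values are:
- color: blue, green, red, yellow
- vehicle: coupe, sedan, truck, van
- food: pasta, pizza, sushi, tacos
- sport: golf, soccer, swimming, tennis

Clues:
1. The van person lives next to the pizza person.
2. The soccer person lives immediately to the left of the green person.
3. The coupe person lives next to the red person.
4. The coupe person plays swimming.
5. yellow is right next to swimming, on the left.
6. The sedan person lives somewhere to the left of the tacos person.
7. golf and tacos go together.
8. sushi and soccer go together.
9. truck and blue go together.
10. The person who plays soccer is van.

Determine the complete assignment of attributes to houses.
Solution:

House | Color | Vehicle | Food | Sport
--------------------------------------
  1   | yellow | van | sushi | soccer
  2   | green | coupe | pizza | swimming
  3   | red | sedan | pasta | tennis
  4   | blue | truck | tacos | golf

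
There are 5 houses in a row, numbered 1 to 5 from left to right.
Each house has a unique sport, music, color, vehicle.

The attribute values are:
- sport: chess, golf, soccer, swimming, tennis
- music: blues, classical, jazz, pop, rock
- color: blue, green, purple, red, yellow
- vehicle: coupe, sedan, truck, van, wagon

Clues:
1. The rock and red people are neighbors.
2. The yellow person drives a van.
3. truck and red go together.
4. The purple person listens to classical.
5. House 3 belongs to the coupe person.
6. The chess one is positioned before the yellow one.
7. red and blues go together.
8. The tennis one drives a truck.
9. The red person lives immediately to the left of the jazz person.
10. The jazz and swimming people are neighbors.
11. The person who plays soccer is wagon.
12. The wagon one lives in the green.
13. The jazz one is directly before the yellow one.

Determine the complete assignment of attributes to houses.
Solution:

House | Sport | Music | Color | Vehicle
---------------------------------------
  1   | soccer | rock | green | wagon
  2   | tennis | blues | red | truck
  3   | chess | jazz | blue | coupe
  4   | swimming | pop | yellow | van
  5   | golf | classical | purple | sedan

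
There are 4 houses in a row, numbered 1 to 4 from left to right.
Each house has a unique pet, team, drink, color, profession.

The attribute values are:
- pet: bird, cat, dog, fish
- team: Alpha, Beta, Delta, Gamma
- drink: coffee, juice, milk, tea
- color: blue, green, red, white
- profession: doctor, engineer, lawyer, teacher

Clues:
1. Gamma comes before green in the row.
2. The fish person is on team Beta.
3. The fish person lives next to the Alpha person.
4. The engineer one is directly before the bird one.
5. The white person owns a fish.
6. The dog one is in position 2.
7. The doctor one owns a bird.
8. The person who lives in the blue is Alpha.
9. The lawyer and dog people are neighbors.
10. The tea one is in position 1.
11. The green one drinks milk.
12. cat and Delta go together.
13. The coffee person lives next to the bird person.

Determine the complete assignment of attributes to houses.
Solution:

House | Pet | Team | Drink | Color | Profession
-----------------------------------------------
  1   | fish | Beta | tea | white | lawyer
  2   | dog | Alpha | coffee | blue | engineer
  3   | bird | Gamma | juice | red | doctor
  4   | cat | Delta | milk | green | teacher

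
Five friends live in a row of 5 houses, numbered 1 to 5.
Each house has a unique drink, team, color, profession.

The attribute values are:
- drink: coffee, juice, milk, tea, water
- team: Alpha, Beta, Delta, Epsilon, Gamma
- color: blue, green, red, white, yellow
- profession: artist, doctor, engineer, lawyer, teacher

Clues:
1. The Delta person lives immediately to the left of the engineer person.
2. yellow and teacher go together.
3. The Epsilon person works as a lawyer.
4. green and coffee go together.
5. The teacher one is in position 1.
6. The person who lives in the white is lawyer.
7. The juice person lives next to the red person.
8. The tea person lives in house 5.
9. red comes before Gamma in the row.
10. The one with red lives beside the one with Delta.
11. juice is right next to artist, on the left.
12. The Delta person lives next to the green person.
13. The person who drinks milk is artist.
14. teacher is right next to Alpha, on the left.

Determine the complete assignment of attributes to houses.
Solution:

House | Drink | Team | Color | Profession
-----------------------------------------
  1   | juice | Beta | yellow | teacher
  2   | milk | Alpha | red | artist
  3   | water | Delta | blue | doctor
  4   | coffee | Gamma | green | engineer
  5   | tea | Epsilon | white | lawyer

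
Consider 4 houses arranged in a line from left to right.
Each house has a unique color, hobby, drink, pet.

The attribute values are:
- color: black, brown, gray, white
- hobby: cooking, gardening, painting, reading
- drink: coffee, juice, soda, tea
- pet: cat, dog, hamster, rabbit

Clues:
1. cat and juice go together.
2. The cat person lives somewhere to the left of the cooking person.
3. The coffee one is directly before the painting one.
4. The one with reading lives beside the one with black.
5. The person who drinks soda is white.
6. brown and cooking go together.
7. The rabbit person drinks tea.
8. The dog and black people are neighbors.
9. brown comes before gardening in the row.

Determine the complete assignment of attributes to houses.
Solution:

House | Color | Hobby | Drink | Pet
-----------------------------------
  1   | gray | reading | coffee | dog
  2   | black | painting | juice | cat
  3   | brown | cooking | tea | rabbit
  4   | white | gardening | soda | hamster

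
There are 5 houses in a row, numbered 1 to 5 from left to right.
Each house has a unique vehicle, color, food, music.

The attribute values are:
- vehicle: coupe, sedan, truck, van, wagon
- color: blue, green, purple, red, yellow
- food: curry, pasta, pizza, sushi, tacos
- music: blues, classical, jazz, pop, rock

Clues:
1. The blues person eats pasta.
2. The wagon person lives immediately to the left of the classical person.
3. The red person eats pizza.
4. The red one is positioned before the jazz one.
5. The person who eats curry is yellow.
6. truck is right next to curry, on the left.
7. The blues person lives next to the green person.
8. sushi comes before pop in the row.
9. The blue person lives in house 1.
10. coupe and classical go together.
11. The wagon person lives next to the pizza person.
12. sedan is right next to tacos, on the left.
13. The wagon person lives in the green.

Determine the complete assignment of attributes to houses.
Solution:

House | Vehicle | Color | Food | Music
--------------------------------------
  1   | sedan | blue | pasta | blues
  2   | wagon | green | tacos | rock
  3   | coupe | red | pizza | classical
  4   | truck | purple | sushi | jazz
  5   | van | yellow | curry | pop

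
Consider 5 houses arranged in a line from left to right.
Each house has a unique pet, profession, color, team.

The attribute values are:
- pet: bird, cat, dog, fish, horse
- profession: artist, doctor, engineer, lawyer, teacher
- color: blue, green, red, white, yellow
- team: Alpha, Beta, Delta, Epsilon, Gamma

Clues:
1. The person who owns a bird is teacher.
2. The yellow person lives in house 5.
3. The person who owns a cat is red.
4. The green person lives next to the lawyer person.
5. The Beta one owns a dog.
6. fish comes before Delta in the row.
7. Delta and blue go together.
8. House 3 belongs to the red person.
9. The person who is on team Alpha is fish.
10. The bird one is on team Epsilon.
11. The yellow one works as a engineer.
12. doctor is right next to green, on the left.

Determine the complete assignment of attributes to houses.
Solution:

House | Pet | Profession | Color | Team
---------------------------------------
  1   | fish | doctor | white | Alpha
  2   | bird | teacher | green | Epsilon
  3   | cat | lawyer | red | Gamma
  4   | horse | artist | blue | Delta
  5   | dog | engineer | yellow | Beta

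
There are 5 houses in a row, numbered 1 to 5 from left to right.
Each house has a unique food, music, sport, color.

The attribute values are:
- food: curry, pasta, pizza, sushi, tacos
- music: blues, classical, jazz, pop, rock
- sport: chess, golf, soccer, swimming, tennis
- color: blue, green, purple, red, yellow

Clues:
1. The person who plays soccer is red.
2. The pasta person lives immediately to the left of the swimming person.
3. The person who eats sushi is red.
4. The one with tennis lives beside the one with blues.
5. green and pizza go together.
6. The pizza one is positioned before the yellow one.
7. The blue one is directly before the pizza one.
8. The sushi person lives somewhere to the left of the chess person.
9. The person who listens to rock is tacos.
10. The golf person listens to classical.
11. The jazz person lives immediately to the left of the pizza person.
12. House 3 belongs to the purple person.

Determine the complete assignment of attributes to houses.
Solution:

House | Food | Music | Sport | Color
------------------------------------
  1   | pasta | jazz | tennis | blue
  2   | pizza | blues | swimming | green
  3   | curry | classical | golf | purple
  4   | sushi | pop | soccer | red
  5   | tacos | rock | chess | yellow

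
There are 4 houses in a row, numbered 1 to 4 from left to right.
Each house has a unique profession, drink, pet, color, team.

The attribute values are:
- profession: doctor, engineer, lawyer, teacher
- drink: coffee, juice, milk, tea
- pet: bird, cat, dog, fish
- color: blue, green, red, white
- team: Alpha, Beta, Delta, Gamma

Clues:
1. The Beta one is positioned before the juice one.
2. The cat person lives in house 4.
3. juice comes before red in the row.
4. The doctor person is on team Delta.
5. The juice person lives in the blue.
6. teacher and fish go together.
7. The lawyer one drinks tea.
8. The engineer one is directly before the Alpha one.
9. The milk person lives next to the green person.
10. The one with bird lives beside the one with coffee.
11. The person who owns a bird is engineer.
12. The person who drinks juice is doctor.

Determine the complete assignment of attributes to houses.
Solution:

House | Profession | Drink | Pet | Color | Team
-----------------------------------------------
  1   | engineer | milk | bird | white | Beta
  2   | teacher | coffee | fish | green | Alpha
  3   | doctor | juice | dog | blue | Delta
  4   | lawyer | tea | cat | red | Gamma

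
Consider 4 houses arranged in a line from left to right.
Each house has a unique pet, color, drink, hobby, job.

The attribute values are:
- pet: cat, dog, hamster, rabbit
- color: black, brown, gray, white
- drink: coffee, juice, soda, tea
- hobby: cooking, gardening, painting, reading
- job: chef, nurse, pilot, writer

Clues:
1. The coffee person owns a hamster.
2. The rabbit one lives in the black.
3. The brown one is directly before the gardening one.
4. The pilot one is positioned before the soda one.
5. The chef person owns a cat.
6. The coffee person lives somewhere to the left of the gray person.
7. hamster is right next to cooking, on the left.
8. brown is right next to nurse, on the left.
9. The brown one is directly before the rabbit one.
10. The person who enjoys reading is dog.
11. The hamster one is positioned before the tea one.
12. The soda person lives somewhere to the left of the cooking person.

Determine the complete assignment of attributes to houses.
Solution:

House | Pet | Color | Drink | Hobby | Job
-----------------------------------------
  1   | dog | brown | juice | reading | pilot
  2   | rabbit | black | soda | gardening | nurse
  3   | hamster | white | coffee | painting | writer
  4   | cat | gray | tea | cooking | chef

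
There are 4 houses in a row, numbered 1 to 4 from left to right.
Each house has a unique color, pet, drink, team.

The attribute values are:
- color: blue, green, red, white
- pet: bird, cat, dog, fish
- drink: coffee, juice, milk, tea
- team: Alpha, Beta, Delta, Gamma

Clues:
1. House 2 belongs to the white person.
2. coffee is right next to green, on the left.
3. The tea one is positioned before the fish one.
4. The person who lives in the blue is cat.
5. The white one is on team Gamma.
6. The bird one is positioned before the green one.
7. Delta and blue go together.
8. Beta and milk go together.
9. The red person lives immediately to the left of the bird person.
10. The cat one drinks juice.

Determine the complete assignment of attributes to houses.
Solution:

House | Color | Pet | Drink | Team
----------------------------------
  1   | red | dog | tea | Alpha
  2   | white | bird | coffee | Gamma
  3   | green | fish | milk | Beta
  4   | blue | cat | juice | Delta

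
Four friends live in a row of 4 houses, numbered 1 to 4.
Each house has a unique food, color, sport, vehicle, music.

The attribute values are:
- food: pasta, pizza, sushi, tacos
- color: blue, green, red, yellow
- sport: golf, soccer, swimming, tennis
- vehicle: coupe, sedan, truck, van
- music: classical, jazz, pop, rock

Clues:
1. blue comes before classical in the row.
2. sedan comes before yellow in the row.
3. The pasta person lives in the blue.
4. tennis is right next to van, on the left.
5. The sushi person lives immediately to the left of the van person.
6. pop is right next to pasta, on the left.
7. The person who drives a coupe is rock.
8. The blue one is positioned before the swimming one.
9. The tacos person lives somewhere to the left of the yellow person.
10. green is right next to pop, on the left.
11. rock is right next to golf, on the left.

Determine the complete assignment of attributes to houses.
Solution:

House | Food | Color | Sport | Vehicle | Music
----------------------------------------------
  1   | sushi | green | tennis | coupe | rock
  2   | tacos | red | golf | van | pop
  3   | pasta | blue | soccer | sedan | jazz
  4   | pizza | yellow | swimming | truck | classical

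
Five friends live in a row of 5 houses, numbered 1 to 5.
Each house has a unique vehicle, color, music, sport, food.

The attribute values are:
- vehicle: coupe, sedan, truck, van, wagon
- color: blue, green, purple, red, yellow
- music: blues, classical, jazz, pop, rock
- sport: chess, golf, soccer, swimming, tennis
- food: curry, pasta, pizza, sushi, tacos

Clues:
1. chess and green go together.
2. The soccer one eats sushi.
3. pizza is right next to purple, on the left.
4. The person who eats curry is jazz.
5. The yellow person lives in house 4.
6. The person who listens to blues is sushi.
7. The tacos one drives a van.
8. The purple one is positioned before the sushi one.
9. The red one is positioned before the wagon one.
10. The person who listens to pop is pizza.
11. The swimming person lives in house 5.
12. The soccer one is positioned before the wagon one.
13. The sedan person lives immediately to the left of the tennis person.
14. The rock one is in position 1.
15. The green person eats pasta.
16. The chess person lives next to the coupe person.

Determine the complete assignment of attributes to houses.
Solution:

House | Vehicle | Color | Music | Sport | Food
----------------------------------------------
  1   | sedan | green | rock | chess | pasta
  2   | coupe | red | pop | tennis | pizza
  3   | van | purple | classical | golf | tacos
  4   | truck | yellow | blues | soccer | sushi
  5   | wagon | blue | jazz | swimming | curry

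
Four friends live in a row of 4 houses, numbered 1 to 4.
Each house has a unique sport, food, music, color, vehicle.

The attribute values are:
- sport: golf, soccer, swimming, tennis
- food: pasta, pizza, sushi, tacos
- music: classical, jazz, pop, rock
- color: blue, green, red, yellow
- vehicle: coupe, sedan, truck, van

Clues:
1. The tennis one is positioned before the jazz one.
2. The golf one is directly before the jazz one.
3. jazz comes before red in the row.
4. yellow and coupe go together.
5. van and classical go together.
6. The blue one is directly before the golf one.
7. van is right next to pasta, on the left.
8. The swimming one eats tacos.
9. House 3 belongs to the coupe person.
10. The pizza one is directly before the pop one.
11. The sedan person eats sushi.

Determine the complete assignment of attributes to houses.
Solution:

House | Sport | Food | Music | Color | Vehicle
----------------------------------------------
  1   | tennis | pizza | classical | blue | van
  2   | golf | pasta | pop | green | truck
  3   | swimming | tacos | jazz | yellow | coupe
  4   | soccer | sushi | rock | red | sedan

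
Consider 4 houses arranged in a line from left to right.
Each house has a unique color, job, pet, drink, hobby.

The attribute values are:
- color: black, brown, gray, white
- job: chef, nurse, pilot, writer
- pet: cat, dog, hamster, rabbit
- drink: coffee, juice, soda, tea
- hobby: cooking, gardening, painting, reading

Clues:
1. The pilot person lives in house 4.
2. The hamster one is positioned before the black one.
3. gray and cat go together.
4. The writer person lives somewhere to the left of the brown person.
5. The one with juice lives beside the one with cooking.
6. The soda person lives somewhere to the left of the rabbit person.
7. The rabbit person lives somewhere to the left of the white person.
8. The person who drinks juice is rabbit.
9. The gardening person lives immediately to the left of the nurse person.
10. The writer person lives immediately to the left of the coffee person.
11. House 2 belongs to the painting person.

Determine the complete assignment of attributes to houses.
Solution:

House | Color | Job | Pet | Drink | Hobby
-----------------------------------------
  1   | gray | writer | cat | soda | gardening
  2   | brown | nurse | hamster | coffee | painting
  3   | black | chef | rabbit | juice | reading
  4   | white | pilot | dog | tea | cooking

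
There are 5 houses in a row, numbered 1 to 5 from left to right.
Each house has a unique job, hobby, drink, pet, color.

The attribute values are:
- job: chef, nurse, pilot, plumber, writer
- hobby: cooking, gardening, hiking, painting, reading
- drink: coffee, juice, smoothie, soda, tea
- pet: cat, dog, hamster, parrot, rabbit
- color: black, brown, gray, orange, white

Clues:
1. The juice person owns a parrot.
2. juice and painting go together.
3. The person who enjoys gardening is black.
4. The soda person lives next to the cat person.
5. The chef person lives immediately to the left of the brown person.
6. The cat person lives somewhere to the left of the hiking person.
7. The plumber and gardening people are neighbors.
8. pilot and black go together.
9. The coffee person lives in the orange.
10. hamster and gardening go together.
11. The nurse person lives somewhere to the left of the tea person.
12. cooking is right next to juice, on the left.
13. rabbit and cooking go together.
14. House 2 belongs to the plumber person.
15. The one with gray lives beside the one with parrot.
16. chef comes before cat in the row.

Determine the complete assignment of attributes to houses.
Solution:

House | Job | Hobby | Drink | Pet | Color
-----------------------------------------
  1   | chef | cooking | smoothie | rabbit | gray
  2   | plumber | painting | juice | parrot | brown
  3   | pilot | gardening | soda | hamster | black
  4   | nurse | reading | coffee | cat | orange
  5   | writer | hiking | tea | dog | white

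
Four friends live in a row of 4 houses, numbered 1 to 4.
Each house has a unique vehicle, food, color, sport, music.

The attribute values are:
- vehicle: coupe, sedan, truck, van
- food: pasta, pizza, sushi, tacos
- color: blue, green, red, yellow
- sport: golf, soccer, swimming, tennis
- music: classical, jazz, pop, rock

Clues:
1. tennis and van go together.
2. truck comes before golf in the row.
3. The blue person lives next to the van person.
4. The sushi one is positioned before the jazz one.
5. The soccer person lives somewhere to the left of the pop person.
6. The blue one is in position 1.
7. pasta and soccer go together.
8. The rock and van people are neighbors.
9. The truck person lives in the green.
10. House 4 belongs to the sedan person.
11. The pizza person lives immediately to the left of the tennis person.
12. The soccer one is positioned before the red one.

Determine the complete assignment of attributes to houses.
Solution:

House | Vehicle | Food | Color | Sport | Music
----------------------------------------------
  1   | coupe | pizza | blue | swimming | rock
  2   | van | sushi | yellow | tennis | classical
  3   | truck | pasta | green | soccer | jazz
  4   | sedan | tacos | red | golf | pop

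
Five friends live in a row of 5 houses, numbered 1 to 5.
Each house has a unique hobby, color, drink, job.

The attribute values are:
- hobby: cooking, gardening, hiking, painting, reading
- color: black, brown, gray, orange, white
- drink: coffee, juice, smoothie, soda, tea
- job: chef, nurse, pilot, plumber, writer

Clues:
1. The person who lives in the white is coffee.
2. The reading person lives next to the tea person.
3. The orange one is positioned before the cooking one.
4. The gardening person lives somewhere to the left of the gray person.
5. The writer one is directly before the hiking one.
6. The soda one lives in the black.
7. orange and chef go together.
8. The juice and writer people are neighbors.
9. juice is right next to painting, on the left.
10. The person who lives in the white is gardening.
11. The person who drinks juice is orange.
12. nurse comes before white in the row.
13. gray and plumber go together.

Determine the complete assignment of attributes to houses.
Solution:

House | Hobby | Color | Drink | Job
-----------------------------------
  1   | reading | orange | juice | chef
  2   | painting | brown | tea | writer
  3   | hiking | black | soda | nurse
  4   | gardening | white | coffee | pilot
  5   | cooking | gray | smoothie | plumber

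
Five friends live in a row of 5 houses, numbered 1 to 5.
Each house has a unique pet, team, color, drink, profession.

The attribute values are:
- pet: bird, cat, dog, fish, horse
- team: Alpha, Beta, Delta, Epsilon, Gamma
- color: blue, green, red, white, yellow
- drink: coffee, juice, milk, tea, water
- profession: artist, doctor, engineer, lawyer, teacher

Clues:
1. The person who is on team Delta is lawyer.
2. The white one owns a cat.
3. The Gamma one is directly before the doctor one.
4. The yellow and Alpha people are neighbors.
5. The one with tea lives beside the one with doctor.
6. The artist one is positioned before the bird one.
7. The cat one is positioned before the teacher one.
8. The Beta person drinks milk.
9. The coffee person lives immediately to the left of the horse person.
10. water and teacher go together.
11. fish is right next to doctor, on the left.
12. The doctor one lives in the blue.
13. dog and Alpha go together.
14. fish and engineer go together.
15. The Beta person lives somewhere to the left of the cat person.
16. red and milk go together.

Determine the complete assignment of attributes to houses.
Solution:

House | Pet | Team | Color | Drink | Profession
-----------------------------------------------
  1   | fish | Gamma | yellow | tea | engineer
  2   | dog | Alpha | blue | coffee | doctor
  3   | horse | Beta | red | milk | artist
  4   | cat | Delta | white | juice | lawyer
  5   | bird | Epsilon | green | water | teacher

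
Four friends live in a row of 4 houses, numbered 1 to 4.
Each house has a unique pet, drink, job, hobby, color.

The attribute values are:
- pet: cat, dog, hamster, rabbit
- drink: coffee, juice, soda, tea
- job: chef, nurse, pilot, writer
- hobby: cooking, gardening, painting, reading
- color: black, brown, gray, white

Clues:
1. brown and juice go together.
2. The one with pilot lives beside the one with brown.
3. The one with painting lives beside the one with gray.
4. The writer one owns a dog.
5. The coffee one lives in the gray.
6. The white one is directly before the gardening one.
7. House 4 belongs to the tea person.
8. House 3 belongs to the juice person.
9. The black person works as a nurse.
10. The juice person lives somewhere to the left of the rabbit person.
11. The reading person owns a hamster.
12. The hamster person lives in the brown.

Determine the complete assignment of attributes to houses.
Solution:

House | Pet | Drink | Job | Hobby | Color
-----------------------------------------
  1   | dog | soda | writer | painting | white
  2   | cat | coffee | pilot | gardening | gray
  3   | hamster | juice | chef | reading | brown
  4   | rabbit | tea | nurse | cooking | black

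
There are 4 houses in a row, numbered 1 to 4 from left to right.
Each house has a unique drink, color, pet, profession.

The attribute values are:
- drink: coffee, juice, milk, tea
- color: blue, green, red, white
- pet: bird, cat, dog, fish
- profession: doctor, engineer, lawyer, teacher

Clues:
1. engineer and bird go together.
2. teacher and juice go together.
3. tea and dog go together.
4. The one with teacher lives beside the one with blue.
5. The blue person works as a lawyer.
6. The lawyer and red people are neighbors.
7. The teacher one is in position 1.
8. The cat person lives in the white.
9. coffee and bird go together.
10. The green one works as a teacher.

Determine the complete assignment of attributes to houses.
Solution:

House | Drink | Color | Pet | Profession
----------------------------------------
  1   | juice | green | fish | teacher
  2   | tea | blue | dog | lawyer
  3   | coffee | red | bird | engineer
  4   | milk | white | cat | doctor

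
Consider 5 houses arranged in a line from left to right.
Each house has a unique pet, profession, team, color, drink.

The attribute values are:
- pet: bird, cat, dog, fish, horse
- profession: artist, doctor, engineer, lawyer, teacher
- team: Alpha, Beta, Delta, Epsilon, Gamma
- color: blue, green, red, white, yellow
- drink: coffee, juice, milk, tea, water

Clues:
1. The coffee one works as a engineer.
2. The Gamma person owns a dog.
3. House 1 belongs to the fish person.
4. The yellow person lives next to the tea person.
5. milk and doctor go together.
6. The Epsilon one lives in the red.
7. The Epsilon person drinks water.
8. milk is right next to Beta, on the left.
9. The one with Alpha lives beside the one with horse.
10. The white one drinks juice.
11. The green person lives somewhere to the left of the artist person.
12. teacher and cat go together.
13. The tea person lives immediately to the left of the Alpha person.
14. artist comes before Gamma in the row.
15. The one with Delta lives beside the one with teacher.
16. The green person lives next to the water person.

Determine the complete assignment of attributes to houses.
Solution:

House | Pet | Profession | Team | Color | Drink
-----------------------------------------------
  1   | fish | doctor | Delta | yellow | milk
  2   | cat | teacher | Beta | blue | tea
  3   | bird | engineer | Alpha | green | coffee
  4   | horse | artist | Epsilon | red | water
  5   | dog | lawyer | Gamma | white | juice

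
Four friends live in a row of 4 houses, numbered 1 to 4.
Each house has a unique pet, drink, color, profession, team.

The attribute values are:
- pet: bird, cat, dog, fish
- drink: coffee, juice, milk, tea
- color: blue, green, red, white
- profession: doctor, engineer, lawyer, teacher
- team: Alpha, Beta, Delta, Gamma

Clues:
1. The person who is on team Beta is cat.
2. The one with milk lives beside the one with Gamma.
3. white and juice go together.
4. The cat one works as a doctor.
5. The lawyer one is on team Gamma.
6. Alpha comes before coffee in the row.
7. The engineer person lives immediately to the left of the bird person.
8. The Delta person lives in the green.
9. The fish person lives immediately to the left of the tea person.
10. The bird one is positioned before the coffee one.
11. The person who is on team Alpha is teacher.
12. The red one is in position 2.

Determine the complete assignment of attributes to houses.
Solution:

House | Pet | Drink | Color | Profession | Team
-----------------------------------------------
  1   | fish | milk | green | engineer | Delta
  2   | bird | tea | red | lawyer | Gamma
  3   | dog | juice | white | teacher | Alpha
  4   | cat | coffee | blue | doctor | Beta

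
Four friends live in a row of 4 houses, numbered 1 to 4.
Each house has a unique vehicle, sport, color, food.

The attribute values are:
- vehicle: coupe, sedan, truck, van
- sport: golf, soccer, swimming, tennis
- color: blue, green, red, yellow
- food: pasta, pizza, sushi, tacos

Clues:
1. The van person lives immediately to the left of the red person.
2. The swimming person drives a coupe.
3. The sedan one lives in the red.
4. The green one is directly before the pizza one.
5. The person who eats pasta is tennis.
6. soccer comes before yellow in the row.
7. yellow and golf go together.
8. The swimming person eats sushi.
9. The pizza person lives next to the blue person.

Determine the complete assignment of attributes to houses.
Solution:

House | Vehicle | Sport | Color | Food
--------------------------------------
  1   | van | tennis | green | pasta
  2   | sedan | soccer | red | pizza
  3   | coupe | swimming | blue | sushi
  4   | truck | golf | yellow | tacos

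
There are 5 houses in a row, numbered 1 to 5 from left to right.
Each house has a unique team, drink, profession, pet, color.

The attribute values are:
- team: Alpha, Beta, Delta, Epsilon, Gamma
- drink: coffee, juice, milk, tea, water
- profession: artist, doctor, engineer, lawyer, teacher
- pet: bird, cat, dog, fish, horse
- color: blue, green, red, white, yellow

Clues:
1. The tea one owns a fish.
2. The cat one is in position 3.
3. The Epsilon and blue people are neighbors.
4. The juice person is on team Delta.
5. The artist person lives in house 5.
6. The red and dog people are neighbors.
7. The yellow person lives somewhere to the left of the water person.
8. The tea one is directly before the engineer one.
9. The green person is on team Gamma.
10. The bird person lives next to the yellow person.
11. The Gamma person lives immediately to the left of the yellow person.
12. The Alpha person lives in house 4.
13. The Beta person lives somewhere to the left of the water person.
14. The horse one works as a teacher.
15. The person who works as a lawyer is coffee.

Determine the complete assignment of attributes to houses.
Solution:

House | Team | Drink | Profession | Pet | Color
-----------------------------------------------
  1   | Gamma | coffee | lawyer | bird | green
  2   | Epsilon | tea | doctor | fish | yellow
  3   | Beta | milk | engineer | cat | blue
  4   | Alpha | water | teacher | horse | red
  5   | Delta | juice | artist | dog | white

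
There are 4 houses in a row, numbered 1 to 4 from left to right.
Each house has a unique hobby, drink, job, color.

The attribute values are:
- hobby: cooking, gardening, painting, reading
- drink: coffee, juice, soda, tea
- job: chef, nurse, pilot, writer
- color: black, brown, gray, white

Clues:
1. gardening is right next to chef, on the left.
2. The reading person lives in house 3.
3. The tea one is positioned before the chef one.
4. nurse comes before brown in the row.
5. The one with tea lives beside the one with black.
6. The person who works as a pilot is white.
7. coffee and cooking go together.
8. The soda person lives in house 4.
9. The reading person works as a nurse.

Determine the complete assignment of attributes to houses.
Solution:

House | Hobby | Drink | Job | Color
-----------------------------------
  1   | gardening | tea | pilot | white
  2   | cooking | coffee | chef | black
  3   | reading | juice | nurse | gray
  4   | painting | soda | writer | brown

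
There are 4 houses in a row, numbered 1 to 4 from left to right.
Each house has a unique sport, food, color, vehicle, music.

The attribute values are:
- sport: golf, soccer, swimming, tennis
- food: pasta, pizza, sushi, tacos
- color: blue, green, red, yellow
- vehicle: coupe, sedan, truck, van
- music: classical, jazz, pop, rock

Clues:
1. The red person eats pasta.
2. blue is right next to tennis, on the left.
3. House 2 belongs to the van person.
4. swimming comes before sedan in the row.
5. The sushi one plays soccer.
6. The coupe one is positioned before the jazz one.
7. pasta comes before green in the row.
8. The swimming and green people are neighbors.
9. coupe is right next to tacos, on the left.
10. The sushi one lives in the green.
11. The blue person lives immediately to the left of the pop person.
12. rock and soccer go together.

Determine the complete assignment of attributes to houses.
Solution:

House | Sport | Food | Color | Vehicle | Music
----------------------------------------------
  1   | golf | pizza | blue | coupe | classical
  2   | tennis | tacos | yellow | van | pop
  3   | swimming | pasta | red | truck | jazz
  4   | soccer | sushi | green | sedan | rock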